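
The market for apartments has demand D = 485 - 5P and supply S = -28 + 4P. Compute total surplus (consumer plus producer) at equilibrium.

Equilibrium: 485 - 5P = -28 + 4P gives P* = 57, Q* = 200.
Demand choke price: P = 97; supply starts at P = 7.
CS = ½(97 − 57)(200) = 4000; PS = ½(57 − 7)(200) = 5000.

Total surplus = 9000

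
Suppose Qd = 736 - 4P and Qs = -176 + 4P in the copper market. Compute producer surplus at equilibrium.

Producer surplus = 9800

Equilibrium: 736 - 4P = -176 + 4P gives P* = 114, Q* = 280.
Supply starts at P = 44 (where Qs = 0).
PS = ½(114 − 44)(280) = 9800.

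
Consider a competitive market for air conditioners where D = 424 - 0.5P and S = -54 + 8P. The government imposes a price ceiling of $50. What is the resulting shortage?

Equilibrium price would be P* = 956/17, so the ceiling at 50 binds.
At P = 50: D = 424 − 0.5(50) = 399, S = -54 + 8(50) = 346.
Shortage = 399 − 346 = 53.

Shortage = 53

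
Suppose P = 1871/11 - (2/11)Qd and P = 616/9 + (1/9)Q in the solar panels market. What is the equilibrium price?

Set the two price expressions equal: 1871/11 - (2/11)Q = 616/9 + (1/9)Q.
10063/99 = (29/99)Q, so Q* = 347.
P* = 1871/11 − (2/11)(347) = 107.

P* = 107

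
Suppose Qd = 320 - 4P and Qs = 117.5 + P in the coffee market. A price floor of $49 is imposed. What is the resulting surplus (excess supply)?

Surplus = 42.5

Equilibrium price would be P* = 40.5, so the floor at 49 binds.
At P = 49: Qd = 124, Qs = 166.5.
Surplus = 166.5 − 124 = 42.5.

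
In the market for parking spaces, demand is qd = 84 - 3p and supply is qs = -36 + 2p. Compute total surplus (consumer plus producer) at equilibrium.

Equilibrium: 84 - 3p = -36 + 2p gives p* = 24, q* = 12.
Demand choke price: p = 28; supply starts at p = 18.
CS = ½(28 − 24)(12) = 24; PS = ½(24 − 18)(12) = 36.

Total surplus = 60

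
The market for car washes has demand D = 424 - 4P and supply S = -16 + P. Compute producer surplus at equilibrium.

Equilibrium: 424 - 4P = -16 + P gives P* = 88, Q* = 72.
Supply starts at P = 16 (where S = 0).
PS = ½(88 − 16)(72) = 2592.

Producer surplus = 2592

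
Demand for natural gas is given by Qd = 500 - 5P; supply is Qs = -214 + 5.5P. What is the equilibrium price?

P* = 68

Set Qd = Qs: 500 - 5P = -214 + 5.5P.
714 = 10.5P, so P* = 68.
Q* = 500 − 5(68) = 160.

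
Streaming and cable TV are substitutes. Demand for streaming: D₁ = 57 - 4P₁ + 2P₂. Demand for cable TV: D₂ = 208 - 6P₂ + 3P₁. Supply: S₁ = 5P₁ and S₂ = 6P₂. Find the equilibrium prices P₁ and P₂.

Market 1: 57 - 4P₁ + 2P₂ = 5P₁ → 9P₁ - 2P₂ = 57.
Market 2: 12P₂ - 3P₁ = 208.
Eliminating P₂: 12×(1) + 2×(2) gives 102P₁ = 1100, so P₁ = 550/51.
Back-substitute into (2): P₂ = (208 + 3×550/51) / 12 = 681/34.

P₁ = 550/51, P₂ = 681/34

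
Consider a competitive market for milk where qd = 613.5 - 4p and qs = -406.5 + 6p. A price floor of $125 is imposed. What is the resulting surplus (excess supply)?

Equilibrium price would be p* = 102, so the floor at 125 binds.
At p = 125: qd = 113.5, qs = 343.5.
Surplus = 343.5 − 113.5 = 230.

Surplus = 230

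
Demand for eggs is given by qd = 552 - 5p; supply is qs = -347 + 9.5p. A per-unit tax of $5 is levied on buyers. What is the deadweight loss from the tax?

Deadweight loss = 2375/58

Pre-tax equilibrium: p* = 62, q* = 242.
Tax on buyers shifts demand to qd = 552 − 5(p + 5) = 527 - 5p.
527 - 5p = -347 + 9.5p gives seller price ps = 1748/29; buyers pay pb = 1748/29 + 5 = 1893/29.
New quantity: q = 552 − 5(1893/29) = 6543/29.
DWL = ½ × 5 × (242 − 6543/29) = 2375/58.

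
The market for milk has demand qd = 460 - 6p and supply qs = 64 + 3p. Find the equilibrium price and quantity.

p* = 44, q* = 196

Set qd = qs: 460 - 6p = 64 + 3p.
396 = 9p, so p* = 44.
q* = 460 − 6(44) = 196.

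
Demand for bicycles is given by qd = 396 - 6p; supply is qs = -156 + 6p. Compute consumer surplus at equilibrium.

Consumer surplus = 1200

Equilibrium: 396 - 6p = -156 + 6p gives p* = 46, q* = 120.
Demand choke price (qd = 0): p = 66.
CS = ½(66 − 46)(120) = 1200.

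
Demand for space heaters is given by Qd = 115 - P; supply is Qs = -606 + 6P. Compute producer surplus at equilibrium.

Equilibrium: 115 - P = -606 + 6P gives P* = 103, Q* = 12.
Supply starts at P = 101 (where Qs = 0).
PS = ½(103 − 101)(12) = 12.

Producer surplus = 12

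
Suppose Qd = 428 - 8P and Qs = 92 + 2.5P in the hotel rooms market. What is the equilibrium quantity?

Set Qd = Qs: 428 - 8P = 92 + 2.5P.
336 = 10.5P, so P* = 32.
Q* = 428 − 8(32) = 172.

Q* = 172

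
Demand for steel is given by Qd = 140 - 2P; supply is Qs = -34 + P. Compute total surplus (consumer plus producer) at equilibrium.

Equilibrium: 140 - 2P = -34 + P gives P* = 58, Q* = 24.
Demand choke price: P = 70; supply starts at P = 34.
CS = ½(70 − 58)(24) = 144; PS = ½(58 − 34)(24) = 288.

Total surplus = 432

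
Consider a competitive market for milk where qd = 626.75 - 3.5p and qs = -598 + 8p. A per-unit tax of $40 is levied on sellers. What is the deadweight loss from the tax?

Pre-tax equilibrium: p* = 106.5, q* = 254.
Tax on sellers shifts supply to qs = -598 + 8(p − 40) = -918 + 8p.
626.75 - 3.5p = -918 + 8p gives buyer price pb = 6179/46; sellers receive ps = 6179/46 − 40 = 4339/46.
New quantity: q = 626.75 − 3.5(6179/46) = 3602/23.
DWL = ½ × 40 × (254 − 3602/23) = 44800/23.

Deadweight loss = 44800/23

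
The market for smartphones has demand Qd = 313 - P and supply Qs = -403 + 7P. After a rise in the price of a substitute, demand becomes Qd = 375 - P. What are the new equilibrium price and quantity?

P' = 97.25, Q' = 277.75

Original equilibrium: P* = 89.5, Q* = 223.5.
New equilibrium: 375 - P = -403 + 7P, so 778 = 8P and P' = 97.25; Q' = 375 − 1(97.25) = 277.75.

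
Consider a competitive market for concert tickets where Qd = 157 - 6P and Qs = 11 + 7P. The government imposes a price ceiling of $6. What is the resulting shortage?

Shortage = 68

Equilibrium price would be P* = 146/13, so the ceiling at 6 binds.
At P = 6: Qd = 157 − 6(6) = 121, Qs = 11 + 7(6) = 53.
Shortage = 121 − 53 = 68.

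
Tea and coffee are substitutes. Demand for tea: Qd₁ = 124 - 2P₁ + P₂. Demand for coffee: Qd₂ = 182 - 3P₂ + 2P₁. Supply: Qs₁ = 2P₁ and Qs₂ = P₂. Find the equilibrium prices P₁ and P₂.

P₁ = 339/7, P₂ = 488/7

Market 1: 124 - 2P₁ + P₂ = 2P₁ → 4P₁ - P₂ = 124.
Market 2: 4P₂ - 2P₁ = 182.
Eliminating P₂: 4×(1) + 1×(2) gives 14P₁ = 678, so P₁ = 339/7.
Back-substitute into (2): P₂ = (182 + 2×339/7) / 4 = 488/7.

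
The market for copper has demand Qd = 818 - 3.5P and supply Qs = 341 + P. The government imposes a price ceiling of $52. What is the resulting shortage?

Equilibrium price would be P* = 106, so the ceiling at 52 binds.
At P = 52: Qd = 818 − 3.5(52) = 636, Qs = 341 + 1(52) = 393.
Shortage = 636 − 393 = 243.

Shortage = 243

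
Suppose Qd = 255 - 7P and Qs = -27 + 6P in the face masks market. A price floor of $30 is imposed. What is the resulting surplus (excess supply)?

Surplus = 108

Equilibrium price would be P* = 282/13, so the floor at 30 binds.
At P = 30: Qd = 45, Qs = 153.
Surplus = 153 − 45 = 108.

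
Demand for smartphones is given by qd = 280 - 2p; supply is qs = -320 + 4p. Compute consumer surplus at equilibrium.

Consumer surplus = 1600

Equilibrium: 280 - 2p = -320 + 4p gives p* = 100, q* = 80.
Demand choke price (qd = 0): p = 140.
CS = ½(140 − 100)(80) = 1600.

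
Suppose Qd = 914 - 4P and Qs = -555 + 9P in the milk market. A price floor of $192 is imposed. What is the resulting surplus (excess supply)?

Surplus = 1027

Equilibrium price would be P* = 113, so the floor at 192 binds.
At P = 192: Qd = 146, Qs = 1173.
Surplus = 1173 − 146 = 1027.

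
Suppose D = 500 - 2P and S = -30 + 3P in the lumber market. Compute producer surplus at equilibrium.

Equilibrium: 500 - 2P = -30 + 3P gives P* = 106, Q* = 288.
Supply starts at P = 10 (where S = 0).
PS = ½(106 − 10)(288) = 13824.

Producer surplus = 13824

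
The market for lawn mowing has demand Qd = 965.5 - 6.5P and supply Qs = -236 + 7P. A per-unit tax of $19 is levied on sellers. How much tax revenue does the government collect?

Pre-tax equilibrium: P* = 89, Q* = 387.
Tax on sellers shifts supply to Qs = -236 + 7(P − 19) = -369 + 7P.
965.5 - 6.5P = -369 + 7P gives buyer price Pb = 2669/27; sellers receive Ps = 2669/27 − 19 = 2156/27.
New quantity: Q = 965.5 − 6.5(2669/27) = 8720/27.
Revenue = 19 × 8720/27 = 165680/27.

Tax revenue = 165680/27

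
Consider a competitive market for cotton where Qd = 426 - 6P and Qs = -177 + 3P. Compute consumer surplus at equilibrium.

Equilibrium: 426 - 6P = -177 + 3P gives P* = 67, Q* = 24.
Demand choke price (Qd = 0): P = 71.
CS = ½(71 − 67)(24) = 48.

Consumer surplus = 48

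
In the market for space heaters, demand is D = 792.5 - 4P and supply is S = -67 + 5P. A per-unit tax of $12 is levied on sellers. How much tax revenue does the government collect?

Tax revenue = 4606

Pre-tax equilibrium: P* = 95.5, Q* = 410.5.
Tax on sellers shifts supply to S = -67 + 5(P − 12) = -127 + 5P.
792.5 - 4P = -127 + 5P gives buyer price Pb = 613/6; sellers receive Ps = 613/6 − 12 = 541/6.
New quantity: Q = 792.5 − 4(613/6) = 2303/6.
Revenue = 12 × 2303/6 = 4606.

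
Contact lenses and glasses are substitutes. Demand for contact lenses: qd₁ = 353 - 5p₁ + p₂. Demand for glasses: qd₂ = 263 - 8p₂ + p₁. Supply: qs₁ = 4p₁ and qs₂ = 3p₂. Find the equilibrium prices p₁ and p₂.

Market 1: 353 - 5p₁ + p₂ = 4p₁ → 9p₁ - p₂ = 353.
Market 2: 11p₂ - p₁ = 263.
Eliminating p₂: 11×(1) + 1×(2) gives 98p₁ = 4146, so p₁ = 2073/49.
Back-substitute into (2): p₂ = (263 + 1×2073/49) / 11 = 1360/49.

p₁ = 2073/49, p₂ = 1360/49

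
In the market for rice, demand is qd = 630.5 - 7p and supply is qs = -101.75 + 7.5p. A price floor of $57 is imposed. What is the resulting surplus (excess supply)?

Equilibrium price would be p* = 50.5, so the floor at 57 binds.
At p = 57: qd = 231.5, qs = 325.75.
Surplus = 325.75 − 231.5 = 94.25.

Surplus = 94.25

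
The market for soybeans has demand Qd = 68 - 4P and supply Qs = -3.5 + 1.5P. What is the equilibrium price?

Set Qd = Qs: 68 - 4P = -3.5 + 1.5P.
71.5 = 5.5P, so P* = 13.
Q* = 68 − 4(13) = 16.

P* = 13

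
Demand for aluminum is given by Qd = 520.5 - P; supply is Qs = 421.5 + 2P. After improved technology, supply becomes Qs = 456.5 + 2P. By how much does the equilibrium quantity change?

Original equilibrium: P* = 33, Q* = 487.5.
New equilibrium: 520.5 - P = 456.5 + 2P, so 64 = 3P and P' = 64/3; Q' = 520.5 − 1(64/3) = 2995/6.
Change in quantity: 2995/6 − 487.5 = 35/3.

ΔQ = 35/3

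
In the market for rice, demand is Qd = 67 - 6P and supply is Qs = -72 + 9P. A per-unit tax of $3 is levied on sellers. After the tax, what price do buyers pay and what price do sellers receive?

Pre-tax equilibrium: P* = 139/15, Q* = 11.4.
Tax on sellers shifts supply to Qs = -72 + 9(P − 3) = -99 + 9P.
67 - 6P = -99 + 9P gives buyer price Pb = 166/15; sellers receive Ps = 166/15 − 3 = 121/15.
New quantity: Q = 67 − 6(166/15) = 0.6.

Buyers pay 166/15, sellers receive 121/15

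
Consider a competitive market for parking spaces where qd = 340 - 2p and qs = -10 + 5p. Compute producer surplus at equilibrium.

Equilibrium: 340 - 2p = -10 + 5p gives p* = 50, q* = 240.
Supply starts at p = 2 (where qs = 0).
PS = ½(50 − 2)(240) = 5760.

Producer surplus = 5760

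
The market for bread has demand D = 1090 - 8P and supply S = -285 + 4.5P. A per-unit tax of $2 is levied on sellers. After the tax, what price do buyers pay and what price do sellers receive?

Pre-tax equilibrium: P* = 110, Q* = 210.
Tax on sellers shifts supply to S = -285 + 4.5(P − 2) = -294 + 4.5P.
1090 - 8P = -294 + 4.5P gives buyer price Pb = 110.72; sellers receive Ps = 110.72 − 2 = 108.72.
New quantity: Q = 1090 − 8(110.72) = 204.24.

Buyers pay $110.72, sellers receive $108.72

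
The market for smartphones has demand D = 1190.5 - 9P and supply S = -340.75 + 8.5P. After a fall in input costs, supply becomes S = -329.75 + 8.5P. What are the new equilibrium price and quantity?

Original equilibrium: P* = 87.5, Q* = 403.
New equilibrium: 1190.5 - 9P = -329.75 + 8.5P, so 1520.25 = 17.5P and P' = 6081/70; Q' = 1190.5 − 9(6081/70) = 14303/35.

P' = 6081/70, Q' = 14303/35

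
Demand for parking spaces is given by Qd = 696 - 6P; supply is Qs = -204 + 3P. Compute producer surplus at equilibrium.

Producer surplus = 1536

Equilibrium: 696 - 6P = -204 + 3P gives P* = 100, Q* = 96.
Supply starts at P = 68 (where Qs = 0).
PS = ½(100 − 68)(96) = 1536.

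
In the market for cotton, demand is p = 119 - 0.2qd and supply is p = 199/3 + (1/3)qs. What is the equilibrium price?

p* = 99.25

Set the two price expressions equal: 119 - 0.2q = 199/3 + (1/3)q.
158/3 = (8/15)q, so q* = 98.75.
p* = 119 − (0.2)(98.75) = 99.25.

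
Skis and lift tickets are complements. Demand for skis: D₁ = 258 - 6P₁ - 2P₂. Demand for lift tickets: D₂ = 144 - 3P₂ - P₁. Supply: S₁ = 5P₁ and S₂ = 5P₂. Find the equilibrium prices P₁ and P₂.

P₁ = 888/43, P₂ = 663/43

Market 1: 258 - 6P₁ - 2P₂ = 5P₁ → 11P₁ + 2P₂ = 258.
Market 2: 8P₂ + P₁ = 144.
Eliminating P₂: 8×(1) − 2×(2) gives 86P₁ = 1776, so P₁ = 888/43.
Back-substitute into (2): P₂ = (144 − 1×888/43) / 8 = 663/43.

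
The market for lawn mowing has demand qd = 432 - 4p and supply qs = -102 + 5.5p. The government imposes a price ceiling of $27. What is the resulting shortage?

Shortage = 277.5

Equilibrium price would be p* = 1068/19, so the ceiling at 27 binds.
At p = 27: qd = 432 − 4(27) = 324, qs = -102 + 5.5(27) = 46.5.
Shortage = 324 − 46.5 = 277.5.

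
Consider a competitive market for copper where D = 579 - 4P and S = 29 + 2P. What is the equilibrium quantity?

Set D = S: 579 - 4P = 29 + 2P.
550 = 6P, so P* = 275/3.
Q* = 579 − 4(275/3) = 637/3.

Q* = 637/3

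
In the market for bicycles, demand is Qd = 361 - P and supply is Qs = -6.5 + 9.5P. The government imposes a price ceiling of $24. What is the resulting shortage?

Shortage = 115.5

Equilibrium price would be P* = 35, so the ceiling at 24 binds.
At P = 24: Qd = 361 − 1(24) = 337, Qs = -6.5 + 9.5(24) = 221.5.
Shortage = 337 − 221.5 = 115.5.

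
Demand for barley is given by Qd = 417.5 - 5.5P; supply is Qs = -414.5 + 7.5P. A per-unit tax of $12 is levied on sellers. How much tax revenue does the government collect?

Tax revenue = 4278/13

Pre-tax equilibrium: P* = 64, Q* = 65.5.
Tax on sellers shifts supply to Qs = -414.5 + 7.5(P − 12) = -504.5 + 7.5P.
417.5 - 5.5P = -504.5 + 7.5P gives buyer price Pb = 922/13; sellers receive Ps = 922/13 − 12 = 766/13.
New quantity: Q = 417.5 − 5.5(922/13) = 713/26.
Revenue = 12 × 713/26 = 4278/13.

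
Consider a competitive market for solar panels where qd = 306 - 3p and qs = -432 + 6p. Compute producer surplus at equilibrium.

Producer surplus = 300

Equilibrium: 306 - 3p = -432 + 6p gives p* = 82, q* = 60.
Supply starts at p = 72 (where qs = 0).
PS = ½(82 − 72)(60) = 300.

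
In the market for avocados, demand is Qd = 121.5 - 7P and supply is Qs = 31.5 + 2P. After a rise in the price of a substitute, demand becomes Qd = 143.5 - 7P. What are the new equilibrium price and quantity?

Original equilibrium: P* = 10, Q* = 51.5.
New equilibrium: 143.5 - 7P = 31.5 + 2P, so 112 = 9P and P' = 112/9; Q' = 143.5 − 7(112/9) = 1015/18.

P' = 112/9, Q' = 1015/18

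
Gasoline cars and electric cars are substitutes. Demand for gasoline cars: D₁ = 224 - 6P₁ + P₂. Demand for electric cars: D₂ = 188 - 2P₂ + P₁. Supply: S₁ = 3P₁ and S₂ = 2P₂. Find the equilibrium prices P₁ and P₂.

P₁ = 1084/35, P₂ = 1916/35

Market 1: 224 - 6P₁ + P₂ = 3P₁ → 9P₁ - P₂ = 224.
Market 2: 4P₂ - P₁ = 188.
Eliminating P₂: 4×(1) + 1×(2) gives 35P₁ = 1084, so P₁ = 1084/35.
Back-substitute into (2): P₂ = (188 + 1×1084/35) / 4 = 1916/35.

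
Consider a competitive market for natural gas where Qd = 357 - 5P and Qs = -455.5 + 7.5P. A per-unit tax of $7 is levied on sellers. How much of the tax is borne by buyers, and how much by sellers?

Buyers bear $4.2, sellers bear $2.8

Pre-tax equilibrium: P* = 65, Q* = 32.
Tax on sellers shifts supply to Qs = -455.5 + 7.5(P − 7) = -508 + 7.5P.
357 - 5P = -508 + 7.5P gives buyer price Pb = 69.2; sellers receive Ps = 69.2 − 7 = 62.2.
New quantity: Q = 357 − 5(69.2) = 11.
Buyer burden = 69.2 − 65 = 4.2; seller burden = 65 − 62.2 = 2.8.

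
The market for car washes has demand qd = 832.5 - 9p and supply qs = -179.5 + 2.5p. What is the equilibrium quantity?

q* = 40.5

Set qd = qs: 832.5 - 9p = -179.5 + 2.5p.
1012 = 11.5p, so p* = 88.
q* = 832.5 − 9(88) = 40.5.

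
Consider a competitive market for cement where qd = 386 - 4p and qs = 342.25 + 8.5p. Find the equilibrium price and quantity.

Set qd = qs: 386 - 4p = 342.25 + 8.5p.
43.75 = 12.5p, so p* = 3.5.
q* = 386 − 4(3.5) = 372.

p* = 3.5, q* = 372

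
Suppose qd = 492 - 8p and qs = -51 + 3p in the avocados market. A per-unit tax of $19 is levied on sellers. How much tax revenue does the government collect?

Pre-tax equilibrium: p* = 543/11, q* = 1068/11.
Tax on sellers shifts supply to qs = -51 + 3(p − 19) = -108 + 3p.
492 - 8p = -108 + 3p gives buyer price pb = 600/11; sellers receive ps = 600/11 − 19 = 391/11.
New quantity: q = 492 − 8(600/11) = 612/11.
Revenue = 19 × 612/11 = 11628/11.

Tax revenue = 11628/11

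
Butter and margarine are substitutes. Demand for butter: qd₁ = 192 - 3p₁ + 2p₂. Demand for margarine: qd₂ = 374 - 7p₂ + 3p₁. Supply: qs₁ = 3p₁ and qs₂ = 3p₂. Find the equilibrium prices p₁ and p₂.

Market 1: 192 - 3p₁ + 2p₂ = 3p₁ → 6p₁ - 2p₂ = 192.
Market 2: 10p₂ - 3p₁ = 374.
Eliminating p₂: 10×(1) + 2×(2) gives 54p₁ = 2668, so p₁ = 1334/27.
Back-substitute into (2): p₂ = (374 + 3×1334/27) / 10 = 470/9.

p₁ = 1334/27, p₂ = 470/9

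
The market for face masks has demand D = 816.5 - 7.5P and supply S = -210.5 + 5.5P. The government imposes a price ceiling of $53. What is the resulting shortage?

Shortage = 338

Equilibrium price would be P* = 79, so the ceiling at 53 binds.
At P = 53: D = 816.5 − 7.5(53) = 419, S = -210.5 + 5.5(53) = 81.
Shortage = 419 − 81 = 338.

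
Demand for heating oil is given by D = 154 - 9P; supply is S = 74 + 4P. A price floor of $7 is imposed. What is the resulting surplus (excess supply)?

Equilibrium price would be P* = 80/13, so the floor at 7 binds.
At P = 7: D = 91, S = 102.
Surplus = 102 − 91 = 11.

Surplus = 11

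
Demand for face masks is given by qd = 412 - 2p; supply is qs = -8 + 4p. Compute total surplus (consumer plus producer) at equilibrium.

Equilibrium: 412 - 2p = -8 + 4p gives p* = 70, q* = 272.
Demand choke price: p = 206; supply starts at p = 2.
CS = ½(206 − 70)(272) = 18496; PS = ½(70 − 2)(272) = 9248.

Total surplus = 27744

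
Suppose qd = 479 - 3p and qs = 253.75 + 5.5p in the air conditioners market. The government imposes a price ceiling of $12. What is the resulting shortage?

Equilibrium price would be p* = 26.5, so the ceiling at 12 binds.
At p = 12: qd = 479 − 3(12) = 443, qs = 253.75 + 5.5(12) = 319.75.
Shortage = 443 − 319.75 = 123.25.

Shortage = 123.25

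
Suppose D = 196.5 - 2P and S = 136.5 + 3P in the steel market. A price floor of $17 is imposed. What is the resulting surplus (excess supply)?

Surplus = 25

Equilibrium price would be P* = 12, so the floor at 17 binds.
At P = 17: D = 162.5, S = 187.5.
Surplus = 187.5 − 162.5 = 25.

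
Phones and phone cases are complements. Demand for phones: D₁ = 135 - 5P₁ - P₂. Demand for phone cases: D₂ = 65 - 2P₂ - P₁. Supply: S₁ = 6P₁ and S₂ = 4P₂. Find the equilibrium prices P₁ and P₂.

P₁ = 149/13, P₂ = 116/13

Market 1: 135 - 5P₁ - P₂ = 6P₁ → 11P₁ + P₂ = 135.
Market 2: 6P₂ + P₁ = 65.
Eliminating P₂: 6×(1) − 1×(2) gives 65P₁ = 745, so P₁ = 149/13.
Back-substitute into (2): P₂ = (65 − 1×149/13) / 6 = 116/13.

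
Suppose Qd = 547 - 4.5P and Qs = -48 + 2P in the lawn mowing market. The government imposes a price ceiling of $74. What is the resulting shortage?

Equilibrium price would be P* = 1190/13, so the ceiling at 74 binds.
At P = 74: Qd = 547 − 4.5(74) = 214, Qs = -48 + 2(74) = 100.
Shortage = 214 − 100 = 114.

Shortage = 114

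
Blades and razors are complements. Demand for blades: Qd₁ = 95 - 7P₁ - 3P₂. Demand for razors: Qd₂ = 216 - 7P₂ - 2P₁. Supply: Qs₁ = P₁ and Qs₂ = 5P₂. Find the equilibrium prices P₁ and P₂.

Market 1: 95 - 7P₁ - 3P₂ = P₁ → 8P₁ + 3P₂ = 95.
Market 2: 12P₂ + 2P₁ = 216.
Eliminating P₂: 12×(1) − 3×(2) gives 90P₁ = 492, so P₁ = 82/15.
Back-substitute into (2): P₂ = (216 − 2×82/15) / 12 = 769/45.

P₁ = 82/15, P₂ = 769/45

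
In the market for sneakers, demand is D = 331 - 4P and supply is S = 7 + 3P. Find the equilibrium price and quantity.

P* = 324/7, Q* = 1021/7

Set D = S: 331 - 4P = 7 + 3P.
324 = 7P, so P* = 324/7.
Q* = 331 − 4(324/7) = 1021/7.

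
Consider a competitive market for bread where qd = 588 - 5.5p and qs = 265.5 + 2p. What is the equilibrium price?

Set qd = qs: 588 - 5.5p = 265.5 + 2p.
322.5 = 7.5p, so p* = 43.
q* = 588 − 5.5(43) = 351.5.

p* = 43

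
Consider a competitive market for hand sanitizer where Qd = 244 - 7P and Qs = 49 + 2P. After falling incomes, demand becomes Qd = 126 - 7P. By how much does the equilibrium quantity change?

ΔQ = -236/9

Original equilibrium: P* = 65/3, Q* = 277/3.
New equilibrium: 126 - 7P = 49 + 2P, so 77 = 9P and P' = 77/9; Q' = 126 − 7(77/9) = 595/9.
Change in quantity: 595/9 − 277/3 = -236/9.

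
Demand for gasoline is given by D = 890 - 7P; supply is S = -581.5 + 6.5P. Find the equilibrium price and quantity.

Set D = S: 890 - 7P = -581.5 + 6.5P.
1471.5 = 13.5P, so P* = 109.
Q* = 890 − 7(109) = 127.

P* = 109, Q* = 127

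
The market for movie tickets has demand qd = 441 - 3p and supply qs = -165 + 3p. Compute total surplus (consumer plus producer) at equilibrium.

Equilibrium: 441 - 3p = -165 + 3p gives p* = 101, q* = 138.
Demand choke price: p = 147; supply starts at p = 55.
CS = ½(147 − 101)(138) = 3174; PS = ½(101 − 55)(138) = 3174.

Total surplus = 6348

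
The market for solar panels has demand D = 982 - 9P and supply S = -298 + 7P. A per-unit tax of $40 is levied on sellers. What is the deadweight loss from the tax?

Pre-tax equilibrium: P* = 80, Q* = 262.
Tax on sellers shifts supply to S = -298 + 7(P − 40) = -578 + 7P.
982 - 9P = -578 + 7P gives buyer price Pb = 97.5; sellers receive Ps = 97.5 − 40 = 57.5.
New quantity: Q = 982 − 9(97.5) = 104.5.
DWL = ½ × 40 × (262 − 104.5) = 3150.

Deadweight loss = 3150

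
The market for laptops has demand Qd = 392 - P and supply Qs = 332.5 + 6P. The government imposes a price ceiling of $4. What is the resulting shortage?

Equilibrium price would be P* = 8.5, so the ceiling at 4 binds.
At P = 4: Qd = 392 − 1(4) = 388, Qs = 332.5 + 6(4) = 356.5.
Shortage = 388 − 356.5 = 31.5.

Shortage = 31.5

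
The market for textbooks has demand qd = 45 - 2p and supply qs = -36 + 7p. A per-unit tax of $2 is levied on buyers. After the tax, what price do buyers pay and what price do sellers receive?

Buyers pay 95/9, sellers receive 77/9

Pre-tax equilibrium: p* = 9, q* = 27.
Tax on buyers shifts demand to qd = 45 − 2(p + 2) = 41 - 2p.
41 - 2p = -36 + 7p gives seller price ps = 77/9; buyers pay pb = 77/9 + 2 = 95/9.
New quantity: q = 45 − 2(95/9) = 215/9.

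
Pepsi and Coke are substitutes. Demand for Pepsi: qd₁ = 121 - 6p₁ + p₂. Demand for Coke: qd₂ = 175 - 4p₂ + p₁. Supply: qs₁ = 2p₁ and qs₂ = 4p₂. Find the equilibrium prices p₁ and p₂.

p₁ = 127/7, p₂ = 169/7

Market 1: 121 - 6p₁ + p₂ = 2p₁ → 8p₁ - p₂ = 121.
Market 2: 8p₂ - p₁ = 175.
Eliminating p₂: 8×(1) + 1×(2) gives 63p₁ = 1143, so p₁ = 127/7.
Back-substitute into (2): p₂ = (175 + 1×127/7) / 8 = 169/7.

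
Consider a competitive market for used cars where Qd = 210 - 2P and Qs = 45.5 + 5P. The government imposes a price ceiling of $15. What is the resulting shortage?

Shortage = 59.5

Equilibrium price would be P* = 23.5, so the ceiling at 15 binds.
At P = 15: Qd = 210 − 2(15) = 180, Qs = 45.5 + 5(15) = 120.5.
Shortage = 180 − 120.5 = 59.5.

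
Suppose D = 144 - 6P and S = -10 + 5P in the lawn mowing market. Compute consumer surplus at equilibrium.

Consumer surplus = 300

Equilibrium: 144 - 6P = -10 + 5P gives P* = 14, Q* = 60.
Demand choke price (D = 0): P = 24.
CS = ½(24 − 14)(60) = 300.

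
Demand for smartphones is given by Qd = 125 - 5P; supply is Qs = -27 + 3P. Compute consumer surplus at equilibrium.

Consumer surplus = 90

Equilibrium: 125 - 5P = -27 + 3P gives P* = 19, Q* = 30.
Demand choke price (Qd = 0): P = 25.
CS = ½(25 − 19)(30) = 90.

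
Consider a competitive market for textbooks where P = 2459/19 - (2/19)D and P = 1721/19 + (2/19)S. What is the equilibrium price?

Set the two price expressions equal: 2459/19 - (2/19)Q = 1721/19 + (2/19)Q.
738/19 = (4/19)Q, so Q* = 184.5.
P* = 2459/19 − (2/19)(184.5) = 110.

P* = 110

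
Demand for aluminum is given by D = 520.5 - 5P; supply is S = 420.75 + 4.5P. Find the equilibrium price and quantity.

P* = 10.5, Q* = 468

Set D = S: 520.5 - 5P = 420.75 + 4.5P.
99.75 = 9.5P, so P* = 10.5.
Q* = 520.5 − 5(10.5) = 468.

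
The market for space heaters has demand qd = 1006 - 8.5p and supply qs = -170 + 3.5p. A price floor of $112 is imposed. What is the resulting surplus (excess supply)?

Equilibrium price would be p* = 98, so the floor at 112 binds.
At p = 112: qd = 54, qs = 222.
Surplus = 222 − 54 = 168.

Surplus = 168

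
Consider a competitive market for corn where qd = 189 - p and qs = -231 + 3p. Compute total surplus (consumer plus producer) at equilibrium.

Equilibrium: 189 - p = -231 + 3p gives p* = 105, q* = 84.
Demand choke price: p = 189; supply starts at p = 77.
CS = ½(189 − 105)(84) = 3528; PS = ½(105 − 77)(84) = 1176.

Total surplus = 4704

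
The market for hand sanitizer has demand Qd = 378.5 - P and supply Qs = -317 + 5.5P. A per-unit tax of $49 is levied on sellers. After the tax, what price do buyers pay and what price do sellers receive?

Buyers pay 1930/13, sellers receive 1293/13

Pre-tax equilibrium: P* = 107, Q* = 271.5.
Tax on sellers shifts supply to Qs = -317 + 5.5(P − 49) = -586.5 + 5.5P.
378.5 - P = -586.5 + 5.5P gives buyer price Pb = 1930/13; sellers receive Ps = 1930/13 − 49 = 1293/13.
New quantity: Q = 378.5 − 1(1930/13) = 5981/26.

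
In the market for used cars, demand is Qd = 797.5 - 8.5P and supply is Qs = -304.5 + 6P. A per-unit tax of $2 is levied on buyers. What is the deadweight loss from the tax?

Pre-tax equilibrium: P* = 76, Q* = 151.5.
Tax on buyers shifts demand to Qd = 797.5 − 8.5(P + 2) = 780.5 - 8.5P.
780.5 - 8.5P = -304.5 + 6P gives seller price Ps = 2170/29; buyers pay Pb = 2170/29 + 2 = 2228/29.
New quantity: Q = 797.5 − 8.5(2228/29) = 8379/58.
DWL = ½ × 2 × (151.5 − 8379/58) = 204/29.

Deadweight loss = 204/29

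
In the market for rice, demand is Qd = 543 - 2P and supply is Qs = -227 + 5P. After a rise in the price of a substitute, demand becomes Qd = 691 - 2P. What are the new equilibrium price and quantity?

P' = 918/7, Q' = 3001/7

Original equilibrium: P* = 110, Q* = 323.
New equilibrium: 691 - 2P = -227 + 5P, so 918 = 7P and P' = 918/7; Q' = 691 − 2(918/7) = 3001/7.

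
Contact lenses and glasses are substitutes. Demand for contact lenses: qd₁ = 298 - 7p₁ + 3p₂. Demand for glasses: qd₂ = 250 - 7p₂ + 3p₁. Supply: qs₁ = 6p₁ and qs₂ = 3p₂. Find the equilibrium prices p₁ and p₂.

Market 1: 298 - 7p₁ + 3p₂ = 6p₁ → 13p₁ - 3p₂ = 298.
Market 2: 10p₂ - 3p₁ = 250.
Eliminating p₂: 10×(1) + 3×(2) gives 121p₁ = 3730, so p₁ = 3730/121.
Back-substitute into (2): p₂ = (250 + 3×3730/121) / 10 = 4144/121.

p₁ = 3730/121, p₂ = 4144/121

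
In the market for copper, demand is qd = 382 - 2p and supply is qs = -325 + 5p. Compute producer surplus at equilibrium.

Producer surplus = 3240

Equilibrium: 382 - 2p = -325 + 5p gives p* = 101, q* = 180.
Supply starts at p = 65 (where qs = 0).
PS = ½(101 − 65)(180) = 3240.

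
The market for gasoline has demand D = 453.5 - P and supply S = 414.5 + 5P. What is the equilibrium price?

P* = 6.5

Set D = S: 453.5 - P = 414.5 + 5P.
39 = 6P, so P* = 6.5.
Q* = 453.5 − 1(6.5) = 447.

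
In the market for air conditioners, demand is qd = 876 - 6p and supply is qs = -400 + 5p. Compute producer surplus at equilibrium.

Equilibrium: 876 - 6p = -400 + 5p gives p* = 116, q* = 180.
Supply starts at p = 80 (where qs = 0).
PS = ½(116 − 80)(180) = 3240.

Producer surplus = 3240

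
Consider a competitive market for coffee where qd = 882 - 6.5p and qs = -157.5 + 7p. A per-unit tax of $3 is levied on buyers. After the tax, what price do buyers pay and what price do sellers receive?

Buyers pay 707/9, sellers receive 680/9

Pre-tax equilibrium: p* = 77, q* = 381.5.
Tax on buyers shifts demand to qd = 882 − 6.5(p + 3) = 862.5 - 6.5p.
862.5 - 6.5p = -157.5 + 7p gives seller price ps = 680/9; buyers pay pb = 680/9 + 3 = 707/9.
New quantity: q = 882 − 6.5(707/9) = 6685/18.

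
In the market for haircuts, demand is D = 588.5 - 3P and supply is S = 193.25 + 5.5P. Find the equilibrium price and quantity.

Set D = S: 588.5 - 3P = 193.25 + 5.5P.
395.25 = 8.5P, so P* = 46.5.
Q* = 588.5 − 3(46.5) = 449.

P* = 46.5, Q* = 449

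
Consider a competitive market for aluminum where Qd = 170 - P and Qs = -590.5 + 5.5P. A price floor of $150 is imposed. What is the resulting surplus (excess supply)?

Equilibrium price would be P* = 117, so the floor at 150 binds.
At P = 150: Qd = 20, Qs = 234.5.
Surplus = 234.5 − 20 = 214.5.

Surplus = 214.5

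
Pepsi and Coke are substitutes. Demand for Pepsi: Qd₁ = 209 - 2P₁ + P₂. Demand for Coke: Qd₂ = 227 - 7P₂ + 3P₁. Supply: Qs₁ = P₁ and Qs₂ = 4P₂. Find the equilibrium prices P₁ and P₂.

P₁ = 84.2, P₂ = 43.6

Market 1: 209 - 2P₁ + P₂ = P₁ → 3P₁ - P₂ = 209.
Market 2: 11P₂ - 3P₁ = 227.
Eliminating P₂: 11×(1) + 1×(2) gives 30P₁ = 2526, so P₁ = 84.2.
Back-substitute into (2): P₂ = (227 + 3×84.2) / 11 = 43.6.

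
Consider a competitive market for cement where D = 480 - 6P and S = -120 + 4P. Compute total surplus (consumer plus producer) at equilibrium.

Total surplus = 3000

Equilibrium: 480 - 6P = -120 + 4P gives P* = 60, Q* = 120.
Demand choke price: P = 80; supply starts at P = 30.
CS = ½(80 − 60)(120) = 1200; PS = ½(60 − 30)(120) = 1800.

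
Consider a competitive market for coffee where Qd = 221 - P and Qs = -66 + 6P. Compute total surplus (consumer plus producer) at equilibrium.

Equilibrium: 221 - P = -66 + 6P gives P* = 41, Q* = 180.
Demand choke price: P = 221; supply starts at P = 11.
CS = ½(221 − 41)(180) = 16200; PS = ½(41 − 11)(180) = 2700.

Total surplus = 18900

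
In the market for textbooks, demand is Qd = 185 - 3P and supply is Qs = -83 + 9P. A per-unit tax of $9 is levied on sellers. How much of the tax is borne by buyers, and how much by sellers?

Buyers bear $6.75, sellers bear $2.25

Pre-tax equilibrium: P* = 67/3, Q* = 118.
Tax on sellers shifts supply to Qs = -83 + 9(P − 9) = -164 + 9P.
185 - 3P = -164 + 9P gives buyer price Pb = 349/12; sellers receive Ps = 349/12 − 9 = 241/12.
New quantity: Q = 185 − 3(349/12) = 97.75.
Buyer burden = 349/12 − 67/3 = 6.75; seller burden = 67/3 − 241/12 = 2.25.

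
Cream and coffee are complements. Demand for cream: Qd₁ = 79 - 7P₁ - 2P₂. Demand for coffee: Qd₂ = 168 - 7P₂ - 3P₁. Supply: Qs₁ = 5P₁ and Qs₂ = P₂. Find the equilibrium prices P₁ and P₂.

Market 1: 79 - 7P₁ - 2P₂ = 5P₁ → 12P₁ + 2P₂ = 79.
Market 2: 8P₂ + 3P₁ = 168.
Eliminating P₂: 8×(1) − 2×(2) gives 90P₁ = 296, so P₁ = 148/45.
Back-substitute into (2): P₂ = (168 − 3×148/45) / 8 = 593/30.

P₁ = 148/45, P₂ = 593/30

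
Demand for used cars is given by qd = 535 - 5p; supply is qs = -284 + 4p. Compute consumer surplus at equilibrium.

Consumer surplus = 640

Equilibrium: 535 - 5p = -284 + 4p gives p* = 91, q* = 80.
Demand choke price (qd = 0): p = 107.
CS = ½(107 − 91)(80) = 640.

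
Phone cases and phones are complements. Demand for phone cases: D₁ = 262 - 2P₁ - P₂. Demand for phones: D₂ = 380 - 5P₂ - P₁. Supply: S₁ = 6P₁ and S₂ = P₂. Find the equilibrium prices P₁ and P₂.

Market 1: 262 - 2P₁ - P₂ = 6P₁ → 8P₁ + P₂ = 262.
Market 2: 6P₂ + P₁ = 380.
Eliminating P₂: 6×(1) − 1×(2) gives 47P₁ = 1192, so P₁ = 1192/47.
Back-substitute into (2): P₂ = (380 − 1×1192/47) / 6 = 2778/47.

P₁ = 1192/47, P₂ = 2778/47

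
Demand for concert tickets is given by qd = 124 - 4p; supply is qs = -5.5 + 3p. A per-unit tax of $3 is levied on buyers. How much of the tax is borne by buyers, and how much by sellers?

Pre-tax equilibrium: p* = 18.5, q* = 50.
Tax on buyers shifts demand to qd = 124 − 4(p + 3) = 112 - 4p.
112 - 4p = -5.5 + 3p gives seller price ps = 235/14; buyers pay pb = 235/14 + 3 = 277/14.
New quantity: q = 124 − 4(277/14) = 314/7.
Buyer burden = 277/14 − 18.5 = 9/7; seller burden = 18.5 − 235/14 = 12/7.

Buyers bear 9/7, sellers bear 12/7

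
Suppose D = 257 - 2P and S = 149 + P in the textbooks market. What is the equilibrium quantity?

Q* = 185

Set D = S: 257 - 2P = 149 + P.
108 = 3P, so P* = 36.
Q* = 257 − 2(36) = 185.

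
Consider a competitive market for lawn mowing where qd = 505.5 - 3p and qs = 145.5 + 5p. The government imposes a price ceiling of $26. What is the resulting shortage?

Equilibrium price would be p* = 45, so the ceiling at 26 binds.
At p = 26: qd = 505.5 − 3(26) = 427.5, qs = 145.5 + 5(26) = 275.5.
Shortage = 427.5 − 275.5 = 152.

Shortage = 152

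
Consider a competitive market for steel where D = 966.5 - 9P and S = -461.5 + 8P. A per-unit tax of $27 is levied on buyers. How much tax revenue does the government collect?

Tax revenue = 88263/34

Pre-tax equilibrium: P* = 84, Q* = 210.5.
Tax on buyers shifts demand to D = 966.5 − 9(P + 27) = 723.5 - 9P.
723.5 - 9P = -461.5 + 8P gives seller price Ps = 1185/17; buyers pay Pb = 1185/17 + 27 = 1644/17.
New quantity: Q = 966.5 − 9(1644/17) = 3269/34.
Revenue = 27 × 3269/34 = 88263/34.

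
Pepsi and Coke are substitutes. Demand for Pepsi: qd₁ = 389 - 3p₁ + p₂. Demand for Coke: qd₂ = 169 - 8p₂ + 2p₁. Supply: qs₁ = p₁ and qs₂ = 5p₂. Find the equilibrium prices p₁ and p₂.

p₁ = 104.52, p₂ = 29.08

Market 1: 389 - 3p₁ + p₂ = p₁ → 4p₁ - p₂ = 389.
Market 2: 13p₂ - 2p₁ = 169.
Eliminating p₂: 13×(1) + 1×(2) gives 50p₁ = 5226, so p₁ = 104.52.
Back-substitute into (2): p₂ = (169 + 2×104.52) / 13 = 29.08.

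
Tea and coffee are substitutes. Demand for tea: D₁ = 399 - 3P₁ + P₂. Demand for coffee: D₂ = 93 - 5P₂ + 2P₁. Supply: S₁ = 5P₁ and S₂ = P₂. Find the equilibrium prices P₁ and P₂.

P₁ = 2487/46, P₂ = 771/23

Market 1: 399 - 3P₁ + P₂ = 5P₁ → 8P₁ - P₂ = 399.
Market 2: 6P₂ - 2P₁ = 93.
Eliminating P₂: 6×(1) + 1×(2) gives 46P₁ = 2487, so P₁ = 2487/46.
Back-substitute into (2): P₂ = (93 + 2×2487/46) / 6 = 771/23.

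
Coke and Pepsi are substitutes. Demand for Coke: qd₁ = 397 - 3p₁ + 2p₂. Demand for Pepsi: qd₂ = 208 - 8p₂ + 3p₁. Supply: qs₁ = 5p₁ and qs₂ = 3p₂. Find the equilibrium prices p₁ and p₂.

p₁ = 4783/82, p₂ = 2855/82

Market 1: 397 - 3p₁ + 2p₂ = 5p₁ → 8p₁ - 2p₂ = 397.
Market 2: 11p₂ - 3p₁ = 208.
Eliminating p₂: 11×(1) + 2×(2) gives 82p₁ = 4783, so p₁ = 4783/82.
Back-substitute into (2): p₂ = (208 + 3×4783/82) / 11 = 2855/82.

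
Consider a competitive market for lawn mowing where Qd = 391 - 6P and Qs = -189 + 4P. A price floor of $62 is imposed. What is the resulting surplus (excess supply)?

Equilibrium price would be P* = 58, so the floor at 62 binds.
At P = 62: Qd = 19, Qs = 59.
Surplus = 59 − 19 = 40.

Surplus = 40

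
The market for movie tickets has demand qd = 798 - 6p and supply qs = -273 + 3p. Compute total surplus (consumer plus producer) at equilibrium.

Equilibrium: 798 - 6p = -273 + 3p gives p* = 119, q* = 84.
Demand choke price: p = 133; supply starts at p = 91.
CS = ½(133 − 119)(84) = 588; PS = ½(119 − 91)(84) = 1176.

Total surplus = 1764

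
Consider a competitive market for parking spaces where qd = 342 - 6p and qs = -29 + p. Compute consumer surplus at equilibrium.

Consumer surplus = 48

Equilibrium: 342 - 6p = -29 + p gives p* = 53, q* = 24.
Demand choke price (qd = 0): p = 57.
CS = ½(57 − 53)(24) = 48.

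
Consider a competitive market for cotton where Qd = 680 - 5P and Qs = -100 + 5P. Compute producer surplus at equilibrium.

Equilibrium: 680 - 5P = -100 + 5P gives P* = 78, Q* = 290.
Supply starts at P = 20 (where Qs = 0).
PS = ½(78 − 20)(290) = 8410.

Producer surplus = 8410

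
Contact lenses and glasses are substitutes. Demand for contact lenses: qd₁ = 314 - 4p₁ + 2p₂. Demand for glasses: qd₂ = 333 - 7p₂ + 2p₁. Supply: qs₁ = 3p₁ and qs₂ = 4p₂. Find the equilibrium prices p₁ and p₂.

p₁ = 4120/73, p₂ = 2959/73

Market 1: 314 - 4p₁ + 2p₂ = 3p₁ → 7p₁ - 2p₂ = 314.
Market 2: 11p₂ - 2p₁ = 333.
Eliminating p₂: 11×(1) + 2×(2) gives 73p₁ = 4120, so p₁ = 4120/73.
Back-substitute into (2): p₂ = (333 + 2×4120/73) / 11 = 2959/73.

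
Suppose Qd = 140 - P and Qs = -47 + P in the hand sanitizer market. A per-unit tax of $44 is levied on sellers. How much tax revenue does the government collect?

Tax revenue = 1078

Pre-tax equilibrium: P* = 93.5, Q* = 46.5.
Tax on sellers shifts supply to Qs = -47 + 1(P − 44) = -91 + P.
140 - P = -91 + P gives buyer price Pb = 115.5; sellers receive Ps = 115.5 − 44 = 71.5.
New quantity: Q = 140 − 1(115.5) = 24.5.
Revenue = 44 × 24.5 = 1078.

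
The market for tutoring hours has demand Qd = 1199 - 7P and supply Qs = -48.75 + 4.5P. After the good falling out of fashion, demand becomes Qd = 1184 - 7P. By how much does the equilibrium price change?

Original equilibrium: P* = 108.5, Q* = 439.5.
New equilibrium: 1184 - 7P = -48.75 + 4.5P, so 1232.75 = 11.5P and P' = 4931/46; Q' = 1184 − 7(4931/46) = 19947/46.
Change in price: 4931/46 − 108.5 = -30/23.

ΔP = -30/23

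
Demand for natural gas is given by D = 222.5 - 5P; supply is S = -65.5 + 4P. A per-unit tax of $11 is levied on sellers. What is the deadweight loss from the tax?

Deadweight loss = 1210/9

Pre-tax equilibrium: P* = 32, Q* = 62.5.
Tax on sellers shifts supply to S = -65.5 + 4(P − 11) = -109.5 + 4P.
222.5 - 5P = -109.5 + 4P gives buyer price Pb = 332/9; sellers receive Ps = 332/9 − 11 = 233/9.
New quantity: Q = 222.5 − 5(332/9) = 685/18.
DWL = ½ × 11 × (62.5 − 685/18) = 1210/9.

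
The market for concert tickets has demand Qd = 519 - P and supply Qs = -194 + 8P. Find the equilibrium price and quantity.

Set Qd = Qs: 519 - P = -194 + 8P.
713 = 9P, so P* = 713/9.
Q* = 519 − 1(713/9) = 3958/9.

P* = 713/9, Q* = 3958/9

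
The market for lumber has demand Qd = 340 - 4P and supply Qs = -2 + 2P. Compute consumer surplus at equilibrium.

Equilibrium: 340 - 4P = -2 + 2P gives P* = 57, Q* = 112.
Demand choke price (Qd = 0): P = 85.
CS = ½(85 − 57)(112) = 1568.

Consumer surplus = 1568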